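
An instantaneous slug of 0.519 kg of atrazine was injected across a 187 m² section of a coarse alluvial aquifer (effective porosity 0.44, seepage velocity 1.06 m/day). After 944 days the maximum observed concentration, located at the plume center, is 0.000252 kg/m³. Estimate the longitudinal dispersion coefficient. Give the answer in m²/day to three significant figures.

0.0528 m²/day

At the plume center C_max = M/(n_e·A·√(4πDt)), so D = M²/(4πt·(n_e·A·C_max)²).
n_e·A·C_max = 0.44 × 187 × 0.000252 = 0.02073 kg/m.
D = 0.519²/(4π × 944 × 0.02073²) = 0.0528 m²/day.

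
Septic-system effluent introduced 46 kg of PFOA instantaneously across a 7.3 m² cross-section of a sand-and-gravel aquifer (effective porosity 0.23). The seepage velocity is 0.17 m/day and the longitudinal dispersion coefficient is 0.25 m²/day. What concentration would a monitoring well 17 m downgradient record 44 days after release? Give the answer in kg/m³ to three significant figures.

0.297 kg/m³

For an instantaneous plane source, C(x,t) = M/(n_e·A·√(4πDt)) · exp(−(x−vt)²/(4Dt)), with n_e·A the pore (flow) area.
Plume center vt = 0.17 × 44 = 7.48 m, so the well at 17 m is 9.52 m downgradient of the peak.
√(4πDt) = 11.76 m, giving peak height M/(n_e·A·√(4πDt)) = 46/(0.23 × 7.3 × 11.76) = 2.330 kg/m³.
(x−vt)²/(4Dt) = (9.52)²/(4 × 0.25 × 44) = 2.060; exp(−2.060) = 0.1275.
C = 2.330 × 0.1275 = 0.297 kg/m³.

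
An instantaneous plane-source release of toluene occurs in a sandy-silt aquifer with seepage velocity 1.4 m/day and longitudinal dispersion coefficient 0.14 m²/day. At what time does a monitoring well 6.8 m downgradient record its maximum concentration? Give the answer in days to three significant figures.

4.79 days

For the 1D instantaneous-source solution, setting ∂C/∂t = 0 at fixed x gives v²t² + 2Dt − x² = 0, so t = (√(D² + v²x²) − D)/v².
√(D² + v²x²) = √(0.14² + 1.4² × 6.8²) = 9.521; v² = 1.96.
t = (9.521 − 0.14)/1.96 = 4.79 days (vs. the pure-advection estimate x/v = 4.86 d).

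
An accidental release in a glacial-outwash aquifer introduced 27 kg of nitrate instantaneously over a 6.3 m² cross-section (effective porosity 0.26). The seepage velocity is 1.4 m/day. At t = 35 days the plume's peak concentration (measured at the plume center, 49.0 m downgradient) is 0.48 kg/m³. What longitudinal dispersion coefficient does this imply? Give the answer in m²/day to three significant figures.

2.68 m²/day

At the plume center C_max = M/(n_e·A·√(4πDt)), so D = M²/(4πt·(n_e·A·C_max)²).
n_e·A·C_max = 0.26 × 6.3 × 0.48 = 0.7862 kg/m.
D = 27²/(4π × 35 × 0.7862²) = 2.68 m²/day.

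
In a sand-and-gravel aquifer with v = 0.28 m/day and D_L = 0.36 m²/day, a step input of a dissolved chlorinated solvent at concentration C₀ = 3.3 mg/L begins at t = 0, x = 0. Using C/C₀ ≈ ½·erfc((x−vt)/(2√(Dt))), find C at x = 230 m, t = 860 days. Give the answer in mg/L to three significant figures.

2.20 mg/L

For a continuous step input, C/C₀ ≈ ½·erfc((x−vt)/(2√(Dt))).
vt = 0.28 × 860 = 240.8 m and 2√(Dt) = 2√(0.36 × 860) = 35.19 m.
Argument (x−vt)/(2√(Dt)) = (230 − 240.8)/35.19 = -0.3069; ½·erfc(-0.3069) = 0.6679.
C = 3.3 × 0.6679 = 2.20 mg/L.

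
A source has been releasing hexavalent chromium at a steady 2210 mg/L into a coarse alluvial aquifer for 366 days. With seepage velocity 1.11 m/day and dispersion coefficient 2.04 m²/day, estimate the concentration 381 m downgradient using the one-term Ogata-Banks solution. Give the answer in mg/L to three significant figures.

1640 mg/L

For a continuous step input, C/C₀ ≈ ½·erfc((x−vt)/(2√(Dt))).
vt = 1.11 × 366 = 406.26 m and 2√(Dt) = 2√(2.04 × 366) = 54.65 m.
Argument (x−vt)/(2√(Dt)) = (381 − 406.26)/54.65 = -0.4622; ½·erfc(-0.4622) = 0.7433.
C = 2210 × 0.7433 = 1640 mg/L.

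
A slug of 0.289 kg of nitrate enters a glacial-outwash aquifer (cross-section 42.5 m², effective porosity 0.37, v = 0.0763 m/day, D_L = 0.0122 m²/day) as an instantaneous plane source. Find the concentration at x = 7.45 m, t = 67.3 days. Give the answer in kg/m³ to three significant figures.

For an instantaneous plane source, C(x,t) = M/(n_e·A·√(4πDt)) · exp(−(x−vt)²/(4Dt)), with n_e·A the pore (flow) area.
Plume center vt = 0.0763 × 67.3 = 5.13499 m, so the well at 7.45 m is 2.31501 m downgradient of the peak.
√(4πDt) = 3.212 m, giving peak height M/(n_e·A·√(4πDt)) = 0.289/(0.37 × 42.5 × 3.212) = 0.005722 kg/m³.
(x−vt)²/(4Dt) = (2.31501)²/(4 × 0.0122 × 67.3) = 1.632; exp(−1.632) = 0.1955.
C = 0.005722 × 0.1955 = 0.00112 kg/m³.

0.00112 kg/m³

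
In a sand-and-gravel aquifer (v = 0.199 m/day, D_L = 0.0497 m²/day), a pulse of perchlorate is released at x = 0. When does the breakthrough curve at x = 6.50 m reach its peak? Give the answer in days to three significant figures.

For the 1D instantaneous-source solution, setting ∂C/∂t = 0 at fixed x gives v²t² + 2Dt − x² = 0, so t = (√(D² + v²x²) − D)/v².
√(D² + v²x²) = √(0.0497² + 0.199² × 6.50²) = 1.294; v² = 0.039601.
t = (1.294 − 0.0497)/0.039601 = 31.4 days (vs. the pure-advection estimate x/v = 32.7 d).

31.4 days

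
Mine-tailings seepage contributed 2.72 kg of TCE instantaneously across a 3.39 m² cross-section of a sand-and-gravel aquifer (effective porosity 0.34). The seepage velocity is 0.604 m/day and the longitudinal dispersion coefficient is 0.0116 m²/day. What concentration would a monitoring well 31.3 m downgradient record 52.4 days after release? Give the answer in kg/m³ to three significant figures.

For an instantaneous plane source, C(x,t) = M/(n_e·A·√(4πDt)) · exp(−(x−vt)²/(4Dt)), with n_e·A the pore (flow) area.
Plume center vt = 0.604 × 52.4 = 31.6496 m, so the well at 31.3 m is 0.3496 m upgradient of the peak.
√(4πDt) = 2.764 m, giving peak height M/(n_e·A·√(4πDt)) = 2.72/(0.34 × 3.39 × 2.764) = 0.8538 kg/m³.
(x−vt)²/(4Dt) = (-0.3496)²/(4 × 0.0116 × 52.4) = 0.05027; exp(−0.05027) = 0.9510.
C = 0.8538 × 0.9510 = 0.812 kg/m³.

0.812 kg/m³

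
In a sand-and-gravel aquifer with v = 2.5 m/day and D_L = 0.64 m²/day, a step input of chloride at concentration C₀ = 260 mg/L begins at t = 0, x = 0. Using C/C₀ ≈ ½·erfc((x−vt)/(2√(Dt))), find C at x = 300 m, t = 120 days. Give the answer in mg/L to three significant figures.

For a continuous step input, C/C₀ ≈ ½·erfc((x−vt)/(2√(Dt))).
vt = 2.5 × 120 = 300 m and 2√(Dt) = 2√(0.64 × 120) = 17.53 m.
Argument (x−vt)/(2√(Dt)) = (300 − 300)/17.53 = 0; ½·erfc(0) = 0.5000.
C = 260 × 0.5000 = 130 mg/L.

130 mg/L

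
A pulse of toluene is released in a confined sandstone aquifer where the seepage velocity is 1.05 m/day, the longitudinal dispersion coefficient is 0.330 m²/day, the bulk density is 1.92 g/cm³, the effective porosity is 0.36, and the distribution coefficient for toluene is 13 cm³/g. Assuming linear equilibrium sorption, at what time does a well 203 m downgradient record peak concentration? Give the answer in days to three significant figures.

13600 days

Retardation factor R = 1 + ρ_b·K_d/n = 1 + 1.92 × 13/0.36 = 70.33.
Sorption retards both mechanisms: v_R = v/R = 0.01493 m/day, D_R = D/R = 0.004692 m²/day.
Peak time from v_R²t² + 2D_R t − x² = 0: t = (√(D_R² + v_R²x²) − D_R)/v_R².
√(D_R² + v_R²x²) = √(0.004692² + 0.01493² × 203²) = 3.031; v_R² = 0.0002229.
t = (3.031 − 0.004692)/0.0002229 = 13600 days.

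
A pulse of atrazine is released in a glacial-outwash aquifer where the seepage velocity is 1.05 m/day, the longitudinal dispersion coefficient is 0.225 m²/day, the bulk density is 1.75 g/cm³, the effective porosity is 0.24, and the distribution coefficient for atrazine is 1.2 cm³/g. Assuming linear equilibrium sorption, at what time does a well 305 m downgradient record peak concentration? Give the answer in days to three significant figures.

Retardation factor R = 1 + ρ_b·K_d/n = 1 + 1.75 × 1.2/0.24 = 9.750.
Sorption retards both mechanisms: v_R = v/R = 0.1077 m/day, D_R = D/R = 0.02308 m²/day.
Peak time from v_R²t² + 2D_R t − x² = 0: t = (√(D_R² + v_R²x²) − D_R)/v_R².
√(D_R² + v_R²x²) = √(0.02308² + 0.1077² × 305²) = 32.85; v_R² = 0.01160.
t = (32.85 − 0.02308)/0.01160 = 2830 days.

2830 days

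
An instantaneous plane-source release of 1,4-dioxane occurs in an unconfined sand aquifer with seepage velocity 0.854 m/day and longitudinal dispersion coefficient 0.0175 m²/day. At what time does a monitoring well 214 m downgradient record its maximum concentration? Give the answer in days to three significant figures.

For the 1D instantaneous-source solution, setting ∂C/∂t = 0 at fixed x gives v²t² + 2Dt − x² = 0, so t = (√(D² + v²x²) − D)/v².
√(D² + v²x²) = √(0.0175² + 0.854² × 214²) = 182.8; v² = 0.729316.
t = (182.8 − 0.0175)/0.729316 = 251 days (vs. the pure-advection estimate x/v = 251 d).

251 days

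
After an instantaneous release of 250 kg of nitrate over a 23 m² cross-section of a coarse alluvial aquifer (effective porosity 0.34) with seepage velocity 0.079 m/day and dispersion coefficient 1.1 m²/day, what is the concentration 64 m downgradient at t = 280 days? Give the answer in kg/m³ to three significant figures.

0.124 kg/m³

For an instantaneous plane source, C(x,t) = M/(n_e·A·√(4πDt)) · exp(−(x−vt)²/(4Dt)), with n_e·A the pore (flow) area.
Plume center vt = 0.079 × 280 = 22.12 m, so the well at 64 m is 41.88 m downgradient of the peak.
√(4πDt) = 62.21 m, giving peak height M/(n_e·A·√(4πDt)) = 250/(0.34 × 23 × 62.21) = 0.5139 kg/m³.
(x−vt)²/(4Dt) = (41.88)²/(4 × 1.1 × 280) = 1.424; exp(−1.424) = 0.2407.
C = 0.5139 × 0.2407 = 0.124 kg/m³.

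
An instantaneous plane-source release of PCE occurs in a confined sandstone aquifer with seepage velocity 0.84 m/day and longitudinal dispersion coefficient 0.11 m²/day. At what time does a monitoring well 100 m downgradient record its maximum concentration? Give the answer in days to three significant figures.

119 days

For the 1D instantaneous-source solution, setting ∂C/∂t = 0 at fixed x gives v²t² + 2Dt − x² = 0, so t = (√(D² + v²x²) − D)/v².
√(D² + v²x²) = √(0.11² + 0.84² × 100²) = 84.00; v² = 0.7056.
t = (84.00 − 0.11)/0.7056 = 119 days (vs. the pure-advection estimate x/v = 119 d).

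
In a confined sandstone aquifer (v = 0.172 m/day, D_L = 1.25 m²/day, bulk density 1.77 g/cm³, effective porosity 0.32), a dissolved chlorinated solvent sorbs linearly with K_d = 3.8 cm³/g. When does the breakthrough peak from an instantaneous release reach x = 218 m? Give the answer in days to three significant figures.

Retardation factor R = 1 + ρ_b·K_d/n = 1 + 1.77 × 3.8/0.32 = 22.02.
Sorption retards both mechanisms: v_R = v/R = 0.007811 m/day, D_R = D/R = 0.05677 m²/day.
Peak time from v_R²t² + 2D_R t − x² = 0: t = (√(D_R² + v_R²x²) − D_R)/v_R².
√(D_R² + v_R²x²) = √(0.05677² + 0.007811² × 218²) = 1.704; v_R² = 6.101e-05.
t = (1.704 − 0.05677)/6.101e-05 = 27000 days.

27000 days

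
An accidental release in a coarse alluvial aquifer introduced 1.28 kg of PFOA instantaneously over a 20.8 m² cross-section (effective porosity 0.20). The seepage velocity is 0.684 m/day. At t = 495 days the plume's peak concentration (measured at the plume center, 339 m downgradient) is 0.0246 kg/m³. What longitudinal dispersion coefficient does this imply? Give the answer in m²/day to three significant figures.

At the plume center C_max = M/(n_e·A·√(4πDt)), so D = M²/(4πt·(n_e·A·C_max)²).
n_e·A·C_max = 0.20 × 20.8 × 0.0246 = 0.1023 kg/m.
D = 1.28²/(4π × 495 × 0.1023²) = 0.0252 m²/day.

0.0252 m²/day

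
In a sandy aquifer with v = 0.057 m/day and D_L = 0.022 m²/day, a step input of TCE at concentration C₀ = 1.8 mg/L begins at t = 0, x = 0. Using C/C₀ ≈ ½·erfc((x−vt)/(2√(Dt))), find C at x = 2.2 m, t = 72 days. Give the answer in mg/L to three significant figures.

1.54 mg/L

For a continuous step input, C/C₀ ≈ ½·erfc((x−vt)/(2√(Dt))).
vt = 0.057 × 72 = 4.104 m and 2√(Dt) = 2√(0.022 × 72) = 2.517 m.
Argument (x−vt)/(2√(Dt)) = (2.2 − 4.104)/2.517 = -0.7565; ½·erfc(-0.7565) = 0.8577.
C = 1.8 × 0.8577 = 1.54 mg/L.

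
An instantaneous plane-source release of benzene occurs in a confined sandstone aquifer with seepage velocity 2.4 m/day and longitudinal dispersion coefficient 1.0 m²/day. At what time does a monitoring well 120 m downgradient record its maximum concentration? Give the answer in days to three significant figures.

For the 1D instantaneous-source solution, setting ∂C/∂t = 0 at fixed x gives v²t² + 2Dt − x² = 0, so t = (√(D² + v²x²) − D)/v².
√(D² + v²x²) = √(1.0² + 2.4² × 120²) = 288.0; v² = 5.76.
t = (288.0 − 1.0)/5.76 = 49.8 days (vs. the pure-advection estimate x/v = 50.0 d).

49.8 days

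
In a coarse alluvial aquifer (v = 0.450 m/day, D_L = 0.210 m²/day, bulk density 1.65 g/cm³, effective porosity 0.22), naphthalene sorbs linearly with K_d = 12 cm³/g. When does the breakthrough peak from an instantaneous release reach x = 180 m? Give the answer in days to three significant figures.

36300 days

Retardation factor R = 1 + ρ_b·K_d/n = 1 + 1.65 × 12/0.22 = 91.00.
Sorption retards both mechanisms: v_R = v/R = 0.004945 m/day, D_R = D/R = 0.002308 m²/day.
Peak time from v_R²t² + 2D_R t − x² = 0: t = (√(D_R² + v_R²x²) − D_R)/v_R².
√(D_R² + v_R²x²) = √(0.002308² + 0.004945² × 180²) = 0.8901; v_R² = 2.445e-05.
t = (0.8901 − 0.002308)/2.445e-05 = 36300 days.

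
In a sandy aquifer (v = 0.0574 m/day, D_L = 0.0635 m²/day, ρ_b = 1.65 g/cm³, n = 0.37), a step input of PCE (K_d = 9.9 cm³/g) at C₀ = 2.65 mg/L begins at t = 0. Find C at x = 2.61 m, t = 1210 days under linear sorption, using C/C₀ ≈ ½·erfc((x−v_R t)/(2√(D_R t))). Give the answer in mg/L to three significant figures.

0.744 mg/L

Retardation factor R = 1 + ρ_b·K_d/n = 1 + 1.65 × 9.9/0.37 = 45.15.
Sorption retards both mechanisms: v_R = v/R = 0.001271 m/day, D_R = D/R = 0.001406 m²/day.
v_R·t = 0.001271 × 1210 = 1.53791 m; 2√(D_R t) = 2.609 m; argument = (2.61 − 1.53791)/2.609 = 0.4109.
C = C₀ × ½·erfc(0.4109) = 2.65 × 0.2806 = 0.744 mg/L.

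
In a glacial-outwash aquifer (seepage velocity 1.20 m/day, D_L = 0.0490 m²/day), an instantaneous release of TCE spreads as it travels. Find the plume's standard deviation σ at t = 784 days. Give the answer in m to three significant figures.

8.77 m

Dispersive spreading gives a Gaussian with σ² = 2Dt; advection only shifts the center.
σ = √(2 × 0.0490 × 784) = 8.77 m.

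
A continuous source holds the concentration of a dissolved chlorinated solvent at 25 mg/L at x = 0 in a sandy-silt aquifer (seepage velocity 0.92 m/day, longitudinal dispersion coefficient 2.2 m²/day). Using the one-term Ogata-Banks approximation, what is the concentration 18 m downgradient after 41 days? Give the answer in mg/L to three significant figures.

23.2 mg/L

For a continuous step input, C/C₀ ≈ ½·erfc((x−vt)/(2√(Dt))).
vt = 0.92 × 41 = 37.72 m and 2√(Dt) = 2√(2.2 × 41) = 18.99 m.
Argument (x−vt)/(2√(Dt)) = (18 − 37.72)/18.99 = -1.038; ½·erfc(-1.038) = 0.9289.
C = 25 × 0.9289 = 23.2 mg/L.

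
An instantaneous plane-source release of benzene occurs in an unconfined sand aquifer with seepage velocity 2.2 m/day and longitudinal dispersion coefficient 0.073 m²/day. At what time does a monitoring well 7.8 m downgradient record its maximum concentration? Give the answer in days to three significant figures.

3.53 days

For the 1D instantaneous-source solution, setting ∂C/∂t = 0 at fixed x gives v²t² + 2Dt − x² = 0, so t = (√(D² + v²x²) − D)/v².
√(D² + v²x²) = √(0.073² + 2.2² × 7.8²) = 17.16; v² = 4.84.
t = (17.16 − 0.073)/4.84 = 3.53 days (vs. the pure-advection estimate x/v = 3.55 d).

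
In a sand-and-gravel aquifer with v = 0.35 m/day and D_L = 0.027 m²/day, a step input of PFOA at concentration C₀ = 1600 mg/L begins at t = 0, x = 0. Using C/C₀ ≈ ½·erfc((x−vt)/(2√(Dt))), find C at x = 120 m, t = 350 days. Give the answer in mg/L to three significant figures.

For a continuous step input, C/C₀ ≈ ½·erfc((x−vt)/(2√(Dt))).
vt = 0.35 × 350 = 122.5 m and 2√(Dt) = 2√(0.027 × 350) = 6.148 m.
Argument (x−vt)/(2√(Dt)) = (120 − 122.5)/6.148 = -0.4066; ½·erfc(-0.4066) = 0.7174.
C = 1600 × 0.7174 = 1150 mg/L.

1150 mg/L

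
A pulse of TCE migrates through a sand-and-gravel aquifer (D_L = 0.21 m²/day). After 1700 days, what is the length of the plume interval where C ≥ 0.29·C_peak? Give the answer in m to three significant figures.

The plume is Gaussian with σ = √(2Dt) = √(2 × 0.21 × 1700) = 26.72 m.
C/C_peak = exp(−Δx²/(2σ²)) = 0.29 ⇒ Δx = σ·√(−2 ln 0.29) = 26.72 × 1.573 = 42.03 m.
Width = 2Δx = 84.1 m.

84.1 m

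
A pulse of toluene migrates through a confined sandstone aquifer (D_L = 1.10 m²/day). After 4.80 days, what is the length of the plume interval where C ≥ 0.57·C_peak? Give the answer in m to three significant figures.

6.89 m

The plume is Gaussian with σ = √(2Dt) = √(2 × 1.10 × 4.80) = 3.250 m.
C/C_peak = exp(−Δx²/(2σ²)) = 0.57 ⇒ Δx = σ·√(−2 ln 0.57) = 3.250 × 1.060 = 3.445 m.
Width = 2Δx = 6.89 m.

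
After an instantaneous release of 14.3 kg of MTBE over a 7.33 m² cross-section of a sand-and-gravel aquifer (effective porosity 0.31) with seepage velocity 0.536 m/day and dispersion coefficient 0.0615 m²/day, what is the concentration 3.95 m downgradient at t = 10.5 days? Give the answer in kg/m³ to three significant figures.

0.743 kg/m³

For an instantaneous plane source, C(x,t) = M/(n_e·A·√(4πDt)) · exp(−(x−vt)²/(4Dt)), with n_e·A the pore (flow) area.
Plume center vt = 0.536 × 10.5 = 5.628 m, so the well at 3.95 m is 1.678 m upgradient of the peak.
√(4πDt) = 2.849 m, giving peak height M/(n_e·A·√(4πDt)) = 14.3/(0.31 × 7.33 × 2.849) = 2.209 kg/m³.
(x−vt)²/(4Dt) = (-1.678)²/(4 × 0.0615 × 10.5) = 1.090; exp(−1.090) = 0.3362.
C = 2.209 × 0.3362 = 0.743 kg/m³.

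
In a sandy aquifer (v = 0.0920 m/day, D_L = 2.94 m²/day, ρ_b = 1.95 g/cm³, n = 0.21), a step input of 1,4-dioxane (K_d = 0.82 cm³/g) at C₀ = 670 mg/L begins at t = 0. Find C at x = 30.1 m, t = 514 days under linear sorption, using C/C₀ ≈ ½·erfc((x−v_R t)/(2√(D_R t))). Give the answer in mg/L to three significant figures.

63.3 mg/L

Retardation factor R = 1 + ρ_b·K_d/n = 1 + 1.95 × 0.82/0.21 = 8.614.
Sorption retards both mechanisms: v_R = v/R = 0.01068 m/day, D_R = D/R = 0.3413 m²/day.
v_R·t = 0.01068 × 514 = 5.48952 m; 2√(D_R t) = 26.49 m; argument = (30.1 − 5.48952)/26.49 = 0.9290.
C = C₀ × ½·erfc(0.9290) = 670 × 0.09446 = 63.3 mg/L.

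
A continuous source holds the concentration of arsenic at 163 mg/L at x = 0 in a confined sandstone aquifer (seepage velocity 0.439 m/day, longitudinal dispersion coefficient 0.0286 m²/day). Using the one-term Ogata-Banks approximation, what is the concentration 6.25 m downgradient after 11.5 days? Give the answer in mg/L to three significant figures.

For a continuous step input, C/C₀ ≈ ½·erfc((x−vt)/(2√(Dt))).
vt = 0.439 × 11.5 = 5.0485 m and 2√(Dt) = 2√(0.0286 × 11.5) = 1.147 m.
Argument (x−vt)/(2√(Dt)) = (6.25 − 5.0485)/1.147 = 1.048; ½·erfc(1.048) = 0.06916.
C = 163 × 0.06916 = 11.3 mg/L.

11.3 mg/L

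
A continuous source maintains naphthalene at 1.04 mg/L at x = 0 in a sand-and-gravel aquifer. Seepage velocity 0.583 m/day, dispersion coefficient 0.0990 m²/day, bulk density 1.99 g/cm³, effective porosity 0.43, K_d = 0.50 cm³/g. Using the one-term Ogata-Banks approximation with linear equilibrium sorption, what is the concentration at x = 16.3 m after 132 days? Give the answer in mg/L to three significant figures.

1.03 mg/L

Retardation factor R = 1 + ρ_b·K_d/n = 1 + 1.99 × 0.50/0.43 = 3.314.
Sorption retards both mechanisms: v_R = v/R = 0.1759 m/day, D_R = D/R = 0.02987 m²/day.
v_R·t = 0.1759 × 132 = 23.2188 m; 2√(D_R t) = 3.971 m; argument = (16.3 − 23.2188)/3.971 = -1.742.
C = C₀ × ½·erfc(-1.742) = 1.04 × 0.9931 = 1.03 mg/L.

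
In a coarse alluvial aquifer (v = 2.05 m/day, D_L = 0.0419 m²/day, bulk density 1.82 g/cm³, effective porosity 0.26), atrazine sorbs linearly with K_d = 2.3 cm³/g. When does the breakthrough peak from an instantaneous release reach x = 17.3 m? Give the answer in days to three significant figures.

144 days

Retardation factor R = 1 + ρ_b·K_d/n = 1 + 1.82 × 2.3/0.26 = 17.10.
Sorption retards both mechanisms: v_R = v/R = 0.1199 m/day, D_R = D/R = 0.002450 m²/day.
Peak time from v_R²t² + 2D_R t − x² = 0: t = (√(D_R² + v_R²x²) − D_R)/v_R².
√(D_R² + v_R²x²) = √(0.002450² + 0.1199² × 17.3²) = 2.074; v_R² = 0.01438.
t = (2.074 − 0.002450)/0.01438 = 144 days.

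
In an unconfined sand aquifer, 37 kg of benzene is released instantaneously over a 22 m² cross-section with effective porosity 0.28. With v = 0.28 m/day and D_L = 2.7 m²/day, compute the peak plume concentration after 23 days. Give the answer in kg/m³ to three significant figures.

0.215 kg/m³

The peak of an instantaneous 1D plume sits at x = vt; there the Gaussian factor is 1 and C_max = M/(n_e·A·√(4πDt)), where n_e·A is the pore area the mass is dissolved in.
√(4πDt) = √(4π × 2.7 × 23) = 27.94 m, so C_max = 37/(0.28 × 22 × 27.94) = 0.215 kg/m³.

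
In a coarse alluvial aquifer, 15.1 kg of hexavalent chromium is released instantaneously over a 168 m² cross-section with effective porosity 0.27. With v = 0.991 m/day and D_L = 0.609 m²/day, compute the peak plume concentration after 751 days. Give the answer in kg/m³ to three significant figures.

The peak of an instantaneous 1D plume sits at x = vt; there the Gaussian factor is 1 and C_max = M/(n_e·A·√(4πDt)), where n_e·A is the pore area the mass is dissolved in.
√(4πDt) = √(4π × 0.609 × 751) = 75.81 m, so C_max = 15.1/(0.27 × 168 × 75.81) = 0.00439 kg/m³.

0.00439 kg/m³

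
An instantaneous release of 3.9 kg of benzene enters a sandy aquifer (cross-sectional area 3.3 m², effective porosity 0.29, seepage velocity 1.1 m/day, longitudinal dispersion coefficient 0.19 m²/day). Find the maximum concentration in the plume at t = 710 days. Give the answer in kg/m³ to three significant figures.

0.0990 kg/m³

The peak of an instantaneous 1D plume sits at x = vt; there the Gaussian factor is 1 and C_max = M/(n_e·A·√(4πDt)), where n_e·A is the pore area the mass is dissolved in.
√(4πDt) = √(4π × 0.19 × 710) = 41.17 m, so C_max = 3.9/(0.29 × 3.3 × 41.17) = 0.0990 kg/m³.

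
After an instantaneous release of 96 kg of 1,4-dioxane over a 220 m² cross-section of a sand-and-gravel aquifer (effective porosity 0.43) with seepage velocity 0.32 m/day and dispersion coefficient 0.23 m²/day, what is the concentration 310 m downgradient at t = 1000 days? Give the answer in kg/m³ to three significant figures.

For an instantaneous plane source, C(x,t) = M/(n_e·A·√(4πDt)) · exp(−(x−vt)²/(4Dt)), with n_e·A the pore (flow) area.
Plume center vt = 0.32 × 1000 = 320 m, so the well at 310 m is 10 m upgradient of the peak.
√(4πDt) = 53.76 m, giving peak height M/(n_e·A·√(4πDt)) = 96/(0.43 × 220 × 53.76) = 0.01888 kg/m³.
(x−vt)²/(4Dt) = (-10)²/(4 × 0.23 × 1000) = 0.1087; exp(−0.1087) = 0.8970.
C = 0.01888 × 0.8970 = 0.0169 kg/m³.

0.0169 kg/m³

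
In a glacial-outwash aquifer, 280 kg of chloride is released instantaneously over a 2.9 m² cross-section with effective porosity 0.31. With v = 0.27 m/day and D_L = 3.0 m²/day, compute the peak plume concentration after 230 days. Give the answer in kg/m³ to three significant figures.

The peak of an instantaneous 1D plume sits at x = vt; there the Gaussian factor is 1 and C_max = M/(n_e·A·√(4πDt)), where n_e·A is the pore area the mass is dissolved in.
√(4πDt) = √(4π × 3.0 × 230) = 93.12 m, so C_max = 280/(0.31 × 2.9 × 93.12) = 3.34 kg/m³.

3.34 kg/m³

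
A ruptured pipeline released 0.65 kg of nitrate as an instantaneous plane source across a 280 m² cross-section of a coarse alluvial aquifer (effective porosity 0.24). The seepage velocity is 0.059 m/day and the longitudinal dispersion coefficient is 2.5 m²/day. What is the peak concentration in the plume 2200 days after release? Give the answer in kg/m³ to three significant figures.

The peak of an instantaneous 1D plume sits at x = vt; there the Gaussian factor is 1 and C_max = M/(n_e·A·√(4πDt)), where n_e·A is the pore area the mass is dissolved in.
√(4πDt) = √(4π × 2.5 × 2200) = 262.9 m, so C_max = 0.65/(0.24 × 280 × 262.9) = 3.68e-05 kg/m³.

3.68e-05 kg/m³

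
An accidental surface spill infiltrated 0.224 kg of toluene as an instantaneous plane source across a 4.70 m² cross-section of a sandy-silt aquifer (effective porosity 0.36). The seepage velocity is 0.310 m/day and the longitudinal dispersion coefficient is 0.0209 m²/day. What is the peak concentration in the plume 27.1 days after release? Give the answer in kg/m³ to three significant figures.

The peak of an instantaneous 1D plume sits at x = vt; there the Gaussian factor is 1 and C_max = M/(n_e·A·√(4πDt)), where n_e·A is the pore area the mass is dissolved in.
√(4πDt) = √(4π × 0.0209 × 27.1) = 2.668 m, so C_max = 0.224/(0.36 × 4.70 × 2.668) = 0.0496 kg/m³.

0.0496 kg/m³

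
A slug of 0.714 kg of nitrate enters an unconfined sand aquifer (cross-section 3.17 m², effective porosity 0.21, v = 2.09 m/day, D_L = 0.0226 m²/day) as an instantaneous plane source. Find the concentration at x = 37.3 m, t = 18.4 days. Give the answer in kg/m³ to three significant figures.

0.210 kg/m³

For an instantaneous plane source, C(x,t) = M/(n_e·A·√(4πDt)) · exp(−(x−vt)²/(4Dt)), with n_e·A the pore (flow) area.
Plume center vt = 2.09 × 18.4 = 38.456 m, so the well at 37.3 m is 1.156 m upgradient of the peak.
√(4πDt) = 2.286 m, giving peak height M/(n_e·A·√(4πDt)) = 0.714/(0.21 × 3.17 × 2.286) = 0.4692 kg/m³.
(x−vt)²/(4Dt) = (-1.156)²/(4 × 0.0226 × 18.4) = 0.8034; exp(−0.8034) = 0.4478.
C = 0.4692 × 0.4478 = 0.210 kg/m³.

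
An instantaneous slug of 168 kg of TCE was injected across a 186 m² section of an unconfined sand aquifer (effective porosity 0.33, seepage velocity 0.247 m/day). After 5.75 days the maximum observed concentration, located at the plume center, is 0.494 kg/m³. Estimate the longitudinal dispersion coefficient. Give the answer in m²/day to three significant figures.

0.425 m²/day

At the plume center C_max = M/(n_e·A·√(4πDt)), so D = M²/(4πt·(n_e·A·C_max)²).
n_e·A·C_max = 0.33 × 186 × 0.494 = 30.32 kg/m.
D = 168²/(4π × 5.75 × 30.32²) = 0.425 m²/day.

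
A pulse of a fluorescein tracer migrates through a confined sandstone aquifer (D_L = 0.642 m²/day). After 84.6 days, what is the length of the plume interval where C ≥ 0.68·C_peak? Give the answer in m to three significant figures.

18.3 m

The plume is Gaussian with σ = √(2Dt) = √(2 × 0.642 × 84.6) = 10.42 m.
C/C_peak = exp(−Δx²/(2σ²)) = 0.68 ⇒ Δx = σ·√(−2 ln 0.68) = 10.42 × 0.8783 = 9.152 m.
Width = 2Δx = 18.3 m.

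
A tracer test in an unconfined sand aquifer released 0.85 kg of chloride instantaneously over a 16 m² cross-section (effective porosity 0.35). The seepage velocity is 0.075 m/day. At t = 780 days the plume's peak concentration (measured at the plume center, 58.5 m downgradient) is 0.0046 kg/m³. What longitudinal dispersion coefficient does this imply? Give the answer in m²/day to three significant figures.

0.111 m²/day

At the plume center C_max = M/(n_e·A·√(4πDt)), so D = M²/(4πt·(n_e·A·C_max)²).
n_e·A·C_max = 0.35 × 16 × 0.0046 = 0.02576 kg/m.
D = 0.85²/(4π × 780 × 0.02576²) = 0.111 m²/day.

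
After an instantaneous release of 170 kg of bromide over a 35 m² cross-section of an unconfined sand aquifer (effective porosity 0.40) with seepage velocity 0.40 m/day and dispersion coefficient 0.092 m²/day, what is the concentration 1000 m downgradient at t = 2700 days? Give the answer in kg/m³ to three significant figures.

0.000347 kg/m³

For an instantaneous plane source, C(x,t) = M/(n_e·A·√(4πDt)) · exp(−(x−vt)²/(4Dt)), with n_e·A the pore (flow) area.
Plume center vt = 0.40 × 2700 = 1080 m, so the well at 1000 m is 80 m upgradient of the peak.
√(4πDt) = 55.87 m, giving peak height M/(n_e·A·√(4πDt)) = 170/(0.40 × 35 × 55.87) = 0.2173 kg/m³.
(x−vt)²/(4Dt) = (-80)²/(4 × 0.092 × 2700) = 6.441; exp(−6.441) = 0.001595.
C = 0.2173 × 0.001595 = 0.000347 kg/m³.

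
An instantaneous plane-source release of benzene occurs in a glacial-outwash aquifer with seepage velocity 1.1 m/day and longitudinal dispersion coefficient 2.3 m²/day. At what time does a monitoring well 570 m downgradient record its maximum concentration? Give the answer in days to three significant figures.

For the 1D instantaneous-source solution, setting ∂C/∂t = 0 at fixed x gives v²t² + 2Dt − x² = 0, so t = (√(D² + v²x²) − D)/v².
√(D² + v²x²) = √(2.3² + 1.1² × 570²) = 627.0; v² = 1.21.
t = (627.0 − 2.3)/1.21 = 516 days (vs. the pure-advection estimate x/v = 518 d).

516 days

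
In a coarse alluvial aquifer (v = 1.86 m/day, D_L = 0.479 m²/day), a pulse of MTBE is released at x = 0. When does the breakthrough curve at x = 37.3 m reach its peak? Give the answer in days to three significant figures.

For the 1D instantaneous-source solution, setting ∂C/∂t = 0 at fixed x gives v²t² + 2Dt − x² = 0, so t = (√(D² + v²x²) − D)/v².
√(D² + v²x²) = √(0.479² + 1.86² × 37.3²) = 69.38; v² = 3.4596.
t = (69.38 − 0.479)/3.4596 = 19.9 days (vs. the pure-advection estimate x/v = 20.1 d).

19.9 days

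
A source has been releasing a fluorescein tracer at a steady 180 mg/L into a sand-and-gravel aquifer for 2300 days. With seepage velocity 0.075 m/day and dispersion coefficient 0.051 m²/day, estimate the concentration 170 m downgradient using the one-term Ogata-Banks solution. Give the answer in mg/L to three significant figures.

102 mg/L

For a continuous step input, C/C₀ ≈ ½·erfc((x−vt)/(2√(Dt))).
vt = 0.075 × 2300 = 172.5 m and 2√(Dt) = 2√(0.051 × 2300) = 21.66 m.
Argument (x−vt)/(2√(Dt)) = (170 − 172.5)/21.66 = -0.1154; ½·erfc(-0.1154) = 0.5648.
C = 180 × 0.5648 = 102 mg/L.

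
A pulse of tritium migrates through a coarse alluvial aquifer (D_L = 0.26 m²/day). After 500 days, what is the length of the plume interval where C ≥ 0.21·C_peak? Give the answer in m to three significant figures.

57.0 m

The plume is Gaussian with σ = √(2Dt) = √(2 × 0.26 × 500) = 16.12 m.
C/C_peak = exp(−Δx²/(2σ²)) = 0.21 ⇒ Δx = σ·√(−2 ln 0.21) = 16.12 × 1.767 = 28.48 m.
Width = 2Δx = 57.0 m.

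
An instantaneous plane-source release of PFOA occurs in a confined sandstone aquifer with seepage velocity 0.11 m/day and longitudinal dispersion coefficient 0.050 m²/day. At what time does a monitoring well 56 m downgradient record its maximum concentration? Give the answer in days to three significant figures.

505 days

For the 1D instantaneous-source solution, setting ∂C/∂t = 0 at fixed x gives v²t² + 2Dt − x² = 0, so t = (√(D² + v²x²) − D)/v².
√(D² + v²x²) = √(0.050² + 0.11² × 56²) = 6.160; v² = 0.0121.
t = (6.160 − 0.050)/0.0121 = 505 days (vs. the pure-advection estimate x/v = 509 d).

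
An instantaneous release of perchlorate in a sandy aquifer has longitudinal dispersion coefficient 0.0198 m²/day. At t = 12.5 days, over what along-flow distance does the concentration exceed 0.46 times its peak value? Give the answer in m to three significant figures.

1.75 m

The plume is Gaussian with σ = √(2Dt) = √(2 × 0.0198 × 12.5) = 0.7036 m.
C/C_peak = exp(−Δx²/(2σ²)) = 0.46 ⇒ Δx = σ·√(−2 ln 0.46) = 0.7036 × 1.246 = 0.8767 m.
Width = 2Δx = 1.75 m.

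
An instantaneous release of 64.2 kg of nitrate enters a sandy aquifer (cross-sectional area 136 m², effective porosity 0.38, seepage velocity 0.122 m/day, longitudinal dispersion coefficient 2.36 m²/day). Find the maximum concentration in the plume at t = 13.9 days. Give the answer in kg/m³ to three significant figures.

0.0612 kg/m³

The peak of an instantaneous 1D plume sits at x = vt; there the Gaussian factor is 1 and C_max = M/(n_e·A·√(4πDt)), where n_e·A is the pore area the mass is dissolved in.
√(4πDt) = √(4π × 2.36 × 13.9) = 20.30 m, so C_max = 64.2/(0.38 × 136 × 20.30) = 0.0612 kg/m³.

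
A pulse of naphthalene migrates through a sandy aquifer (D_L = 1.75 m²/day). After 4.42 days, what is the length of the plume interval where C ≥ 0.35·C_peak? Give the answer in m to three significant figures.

The plume is Gaussian with σ = √(2Dt) = √(2 × 1.75 × 4.42) = 3.933 m.
C/C_peak = exp(−Δx²/(2σ²)) = 0.35 ⇒ Δx = σ·√(−2 ln 0.35) = 3.933 × 1.449 = 5.699 m.
Width = 2Δx = 11.4 m.

11.4 m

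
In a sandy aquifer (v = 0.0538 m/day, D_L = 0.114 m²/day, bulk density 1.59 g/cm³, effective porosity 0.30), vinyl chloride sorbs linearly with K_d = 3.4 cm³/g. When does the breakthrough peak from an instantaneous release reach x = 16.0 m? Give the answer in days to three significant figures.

4960 days

Retardation factor R = 1 + ρ_b·K_d/n = 1 + 1.59 × 3.4/0.30 = 19.02.
Sorption retards both mechanisms: v_R = v/R = 0.002829 m/day, D_R = D/R = 0.005994 m²/day.
Peak time from v_R²t² + 2D_R t − x² = 0: t = (√(D_R² + v_R²x²) − D_R)/v_R².
√(D_R² + v_R²x²) = √(0.005994² + 0.002829² × 16.0²) = 0.04566; v_R² = 8.003e-06.
t = (0.04566 − 0.005994)/8.003e-06 = 4960 days.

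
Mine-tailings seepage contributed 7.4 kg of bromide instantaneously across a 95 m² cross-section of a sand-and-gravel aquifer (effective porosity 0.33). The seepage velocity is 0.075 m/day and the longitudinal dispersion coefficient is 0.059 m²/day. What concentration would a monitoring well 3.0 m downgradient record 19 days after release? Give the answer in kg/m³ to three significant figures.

0.0362 kg/m³

For an instantaneous plane source, C(x,t) = M/(n_e·A·√(4πDt)) · exp(−(x−vt)²/(4Dt)), with n_e·A the pore (flow) area.
Plume center vt = 0.075 × 19 = 1.425 m, so the well at 3.0 m is 1.575 m downgradient of the peak.
√(4πDt) = 3.753 m, giving peak height M/(n_e·A·√(4πDt)) = 7.4/(0.33 × 95 × 3.753) = 0.06289 kg/m³.
(x−vt)²/(4Dt) = (1.575)²/(4 × 0.059 × 19) = 0.5532; exp(−0.5532) = 0.5751.
C = 0.06289 × 0.5751 = 0.0362 kg/m³.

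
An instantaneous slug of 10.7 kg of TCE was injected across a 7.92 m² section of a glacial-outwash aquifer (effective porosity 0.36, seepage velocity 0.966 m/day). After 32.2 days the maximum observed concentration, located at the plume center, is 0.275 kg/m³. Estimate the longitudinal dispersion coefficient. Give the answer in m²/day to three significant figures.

0.460 m²/day

At the plume center C_max = M/(n_e·A·√(4πDt)), so D = M²/(4πt·(n_e·A·C_max)²).
n_e·A·C_max = 0.36 × 7.92 × 0.275 = 0.7841 kg/m.
D = 10.7²/(4π × 32.2 × 0.7841²) = 0.460 m²/day.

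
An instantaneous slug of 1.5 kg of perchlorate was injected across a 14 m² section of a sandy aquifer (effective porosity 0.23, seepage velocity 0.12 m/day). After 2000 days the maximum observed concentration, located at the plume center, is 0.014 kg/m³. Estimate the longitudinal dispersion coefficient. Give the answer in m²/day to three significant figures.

0.0441 m²/day

At the plume center C_max = M/(n_e·A·√(4πDt)), so D = M²/(4πt·(n_e·A·C_max)²).
n_e·A·C_max = 0.23 × 14 × 0.014 = 0.04508 kg/m.
D = 1.5²/(4π × 2000 × 0.04508²) = 0.0441 m²/day.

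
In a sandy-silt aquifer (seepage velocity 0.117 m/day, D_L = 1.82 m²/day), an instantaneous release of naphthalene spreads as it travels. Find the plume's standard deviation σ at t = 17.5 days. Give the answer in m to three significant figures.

7.98 m

Dispersive spreading gives a Gaussian with σ² = 2Dt; advection only shifts the center.
σ = √(2 × 1.82 × 17.5) = 7.98 m.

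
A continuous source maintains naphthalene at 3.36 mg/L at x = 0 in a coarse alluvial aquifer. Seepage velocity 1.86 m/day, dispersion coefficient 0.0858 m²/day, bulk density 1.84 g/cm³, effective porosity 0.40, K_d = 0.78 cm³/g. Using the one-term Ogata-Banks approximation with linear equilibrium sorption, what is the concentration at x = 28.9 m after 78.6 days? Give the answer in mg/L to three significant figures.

Retardation factor R = 1 + ρ_b·K_d/n = 1 + 1.84 × 0.78/0.40 = 4.588.
Sorption retards both mechanisms: v_R = v/R = 0.4054 m/day, D_R = D/R = 0.01870 m²/day.
v_R·t = 0.4054 × 78.6 = 31.86444 m; 2√(D_R t) = 2.425 m; argument = (28.9 − 31.86444)/2.425 = -1.222.
C = C₀ × ½·erfc(-1.222) = 3.36 × 0.9580 = 3.22 mg/L.

3.22 mg/L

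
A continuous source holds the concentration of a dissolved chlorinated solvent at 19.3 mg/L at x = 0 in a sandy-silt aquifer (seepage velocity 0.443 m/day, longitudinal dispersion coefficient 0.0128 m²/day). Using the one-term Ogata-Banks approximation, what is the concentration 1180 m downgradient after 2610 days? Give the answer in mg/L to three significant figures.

For a continuous step input, C/C₀ ≈ ½·erfc((x−vt)/(2√(Dt))).
vt = 0.443 × 2610 = 1156.23 m and 2√(Dt) = 2√(0.0128 × 2610) = 11.56 m.
Argument (x−vt)/(2√(Dt)) = (1180 − 1156.23)/11.56 = 2.056; ½·erfc(2.056) = 0.001821.
C = 19.3 × 0.001821 = 0.0351 mg/L.

0.0351 mg/L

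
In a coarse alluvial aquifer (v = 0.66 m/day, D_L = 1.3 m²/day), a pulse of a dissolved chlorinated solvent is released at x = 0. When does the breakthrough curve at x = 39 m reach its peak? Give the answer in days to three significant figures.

For the 1D instantaneous-source solution, setting ∂C/∂t = 0 at fixed x gives v²t² + 2Dt − x² = 0, so t = (√(D² + v²x²) − D)/v².
√(D² + v²x²) = √(1.3² + 0.66² × 39²) = 25.77; v² = 0.4356.
t = (25.77 − 1.3)/0.4356 = 56.2 days (vs. the pure-advection estimate x/v = 59.1 d).

56.2 days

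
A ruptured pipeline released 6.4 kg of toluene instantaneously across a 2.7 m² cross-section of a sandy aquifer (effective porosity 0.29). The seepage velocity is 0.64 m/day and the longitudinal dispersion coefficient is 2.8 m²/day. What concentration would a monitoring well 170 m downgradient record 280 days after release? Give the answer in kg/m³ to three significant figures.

For an instantaneous plane source, C(x,t) = M/(n_e·A·√(4πDt)) · exp(−(x−vt)²/(4Dt)), with n_e·A the pore (flow) area.
Plume center vt = 0.64 × 280 = 179.2 m, so the well at 170 m is 9.2 m upgradient of the peak.
√(4πDt) = 99.26 m, giving peak height M/(n_e·A·√(4πDt)) = 6.4/(0.29 × 2.7 × 99.26) = 0.08235 kg/m³.
(x−vt)²/(4Dt) = (-9.2)²/(4 × 2.8 × 280) = 0.02699; exp(−0.02699) = 0.9734.
C = 0.08235 × 0.9734 = 0.0802 kg/m³.

0.0802 kg/m³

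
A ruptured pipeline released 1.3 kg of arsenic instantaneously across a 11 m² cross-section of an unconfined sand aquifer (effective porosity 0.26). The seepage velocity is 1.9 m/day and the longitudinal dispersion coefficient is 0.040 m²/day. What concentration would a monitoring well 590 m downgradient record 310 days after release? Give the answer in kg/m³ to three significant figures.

0.0357 kg/m³

For an instantaneous plane source, C(x,t) = M/(n_e·A·√(4πDt)) · exp(−(x−vt)²/(4Dt)), with n_e·A the pore (flow) area.
Plume center vt = 1.9 × 310 = 589 m, so the well at 590 m is 1 m downgradient of the peak.
√(4πDt) = 12.48 m, giving peak height M/(n_e·A·√(4πDt)) = 1.3/(0.26 × 11 × 12.48) = 0.03642 kg/m³.
(x−vt)²/(4Dt) = (1)²/(4 × 0.040 × 310) = 0.02016; exp(−0.02016) = 0.9800.
C = 0.03642 × 0.9800 = 0.0357 kg/m³.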